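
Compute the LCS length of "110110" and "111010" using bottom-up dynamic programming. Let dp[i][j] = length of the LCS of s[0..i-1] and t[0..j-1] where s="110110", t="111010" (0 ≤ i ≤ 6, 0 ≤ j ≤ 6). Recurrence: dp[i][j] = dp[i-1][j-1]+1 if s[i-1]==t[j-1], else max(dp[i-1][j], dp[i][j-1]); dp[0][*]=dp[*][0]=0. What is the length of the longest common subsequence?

   ''  1  1  1  0  1  0
''  0  0  0  0  0  0  0
 1  0  1  1  1  1  1  1
 1  0  1  2  2  2  2  2
 0  0  1  2  2  3  3  3
 1  0  1  2  3  3  4  4
 1  0  1  2  3  3  4  4
 0  0  1  2  3  4  4  5

5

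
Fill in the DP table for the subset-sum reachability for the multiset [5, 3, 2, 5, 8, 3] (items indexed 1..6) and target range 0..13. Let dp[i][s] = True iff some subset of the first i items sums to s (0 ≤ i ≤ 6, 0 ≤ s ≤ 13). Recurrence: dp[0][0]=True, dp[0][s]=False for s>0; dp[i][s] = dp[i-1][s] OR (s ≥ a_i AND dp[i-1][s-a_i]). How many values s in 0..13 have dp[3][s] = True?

i\s   0   1   2   3   4   5   6   7   8   9  10  11  12  13
  0   T   F   F   F   F   F   F   F   F   F   F   F   F   F
  1   T   F   F   F   F   T   F   F   F   F   F   F   F   F
  2   T   F   F   T   F   T   F   F   T   F   F   F   F   F
  3   T   F   T   T   F   T   F   T   T   F   T   F   F   F
  4   T   F   T   T   F   T   F   T   T   F   T   F   T   T
  5   T   F   T   T   F   T   F   T   T   F   T   T   T   T
  6   T   F   T   T   F   T   T   T   T   F   T   T   T   T

7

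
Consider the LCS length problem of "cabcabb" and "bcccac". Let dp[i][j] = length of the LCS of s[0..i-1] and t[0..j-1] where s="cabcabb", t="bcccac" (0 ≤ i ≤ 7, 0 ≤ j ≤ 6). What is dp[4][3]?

   ''  b  c  c  c  a  c
''  0  0  0  0  0  0  0
 c  0  0  1  1  1  1  1
 a  0  0  1  1  1  2  2
 b  0  1  1  1  1  2  2
 c  0  1  2  2  2  2  3
 a  0  1  2  2  2  3  3
 b  0  1  2  2  2  3  3
 b  0  1  2  2  2  3  3

2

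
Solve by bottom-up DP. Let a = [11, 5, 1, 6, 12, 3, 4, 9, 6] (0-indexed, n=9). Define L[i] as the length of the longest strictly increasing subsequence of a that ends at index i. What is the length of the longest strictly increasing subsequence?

   i    0    1    2    3    4    5    6    7    8
a[i]   11    5    1    6   12    3    4    9    6
L[i]    1    1    1    2    3    2    3    4    4

4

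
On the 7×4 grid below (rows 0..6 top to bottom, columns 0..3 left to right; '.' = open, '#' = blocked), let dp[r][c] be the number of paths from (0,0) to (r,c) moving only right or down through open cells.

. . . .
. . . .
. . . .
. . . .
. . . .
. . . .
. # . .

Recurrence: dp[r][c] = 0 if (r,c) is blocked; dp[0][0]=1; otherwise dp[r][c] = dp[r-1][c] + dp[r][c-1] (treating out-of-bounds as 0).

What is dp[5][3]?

r\c   0   1   2   3
  0   1   1   1   1
  1   1   2   3   4
  2   1   3   6  10
  3   1   4  10  20
  4   1   5  15  35
  5   1   6  21  56
  6   1   0  21  77

56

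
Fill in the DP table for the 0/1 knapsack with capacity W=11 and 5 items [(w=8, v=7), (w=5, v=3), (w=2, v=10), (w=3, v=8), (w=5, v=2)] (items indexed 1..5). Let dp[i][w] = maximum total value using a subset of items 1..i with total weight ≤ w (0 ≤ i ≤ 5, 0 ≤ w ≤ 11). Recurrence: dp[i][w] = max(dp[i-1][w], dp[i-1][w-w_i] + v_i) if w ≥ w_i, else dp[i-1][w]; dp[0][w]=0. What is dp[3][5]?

i\w   0   1   2   3   4   5   6   7   8   9  10  11
  0   0   0   0   0   0   0   0   0   0   0   0   0
  1   0   0   0   0   0   0   0   0   7   7   7   7
  2   0   0   0   0   0   3   3   3   7   7   7   7
  3   0   0  10  10  10  10  10  13  13  13  17  17
  4   0   0  10  10  10  18  18  18  18  18  21  21
  5   0   0  10  10  10  18  18  18  18  18  21  21

10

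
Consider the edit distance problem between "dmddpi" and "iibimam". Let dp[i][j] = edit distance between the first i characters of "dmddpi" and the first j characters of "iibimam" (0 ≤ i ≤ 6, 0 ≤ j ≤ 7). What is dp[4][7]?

   ''  i  i  b  i  m  a  m
''  0  1  2  3  4  5  6  7
 d  1  1  2  3  4  5  6  7
 m  2  2  2  3  4  4  5  6
 d  3  3  3  3  4  5  5  6
 d  4  4  4  4  4  5  6  6
 p  5  5  5  5  5  5  6  7
 i  6  5  5  6  5  6  6  7

6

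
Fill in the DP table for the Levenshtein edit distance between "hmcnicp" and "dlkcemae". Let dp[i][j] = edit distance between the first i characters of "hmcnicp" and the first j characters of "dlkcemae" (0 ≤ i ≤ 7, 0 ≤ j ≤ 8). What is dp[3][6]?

   ''  d  l  k  c  e  m  a  e
''  0  1  2  3  4  5  6  7  8
 h  1  1  2  3  4  5  6  7  8
 m  2  2  2  3  4  5  5  6  7
 c  3  3  3  3  3  4  5  6  7
 n  4  4  4  4  4  4  5  6  7
 i  5  5  5  5  5  5  5  6  7
 c  6  6  6  6  5  6  6  6  7
 p  7  7  7  7  6  6  7  7  7

5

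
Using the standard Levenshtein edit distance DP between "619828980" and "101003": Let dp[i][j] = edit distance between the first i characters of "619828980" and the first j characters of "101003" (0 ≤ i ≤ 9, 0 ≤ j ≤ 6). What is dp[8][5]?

7

   ''  1  0  1  0  0  3
''  0  1  2  3  4  5  6
 6  1  1  2  3  4  5  6
 1  2  1  2  2  3  4  5
 9  3  2  2  3  3  4  5
 8  4  3  3  3  4  4  5
 2  5  4  4  4  4  5  5
 8  6  5  5  5  5  5  6
 9  7  6  6  6  6  6  6
 8  8  7  7  7  7  7  7
 0  9  8  7  8  7  7  8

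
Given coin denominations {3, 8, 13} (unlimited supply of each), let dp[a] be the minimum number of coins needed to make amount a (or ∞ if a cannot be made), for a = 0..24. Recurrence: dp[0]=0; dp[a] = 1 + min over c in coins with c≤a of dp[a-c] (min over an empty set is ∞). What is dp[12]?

4

 a  0  1  2  3  4  5  6  7  8  9 10 11 12 13 14 15 16 17 18 19 20 21 22 23 24
dp  0  -  -  1  -  -  2  -  1  3  -  2  4  1  3  5  2  4  6  3  5  2  4  6  3
(- denotes ∞ / unreachable)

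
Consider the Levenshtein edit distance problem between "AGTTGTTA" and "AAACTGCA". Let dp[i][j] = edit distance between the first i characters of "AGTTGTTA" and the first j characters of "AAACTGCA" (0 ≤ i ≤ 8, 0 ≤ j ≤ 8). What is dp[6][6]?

4

   ''  A  A  A  C  T  G  C  A
''  0  1  2  3  4  5  6  7  8
 A  1  0  1  2  3  4  5  6  7
 G  2  1  1  2  3  4  4  5  6
 T  3  2  2  2  3  3  4  5  6
 T  4  3  3  3  3  3  4  5  6
 G  5  4  4  4  4  4  3  4  5
 T  6  5  5  5  5  4  4  4  5
 T  7  6  6  6  6  5  5  5  5
 A  8  7  6  6  7  6  6  6  5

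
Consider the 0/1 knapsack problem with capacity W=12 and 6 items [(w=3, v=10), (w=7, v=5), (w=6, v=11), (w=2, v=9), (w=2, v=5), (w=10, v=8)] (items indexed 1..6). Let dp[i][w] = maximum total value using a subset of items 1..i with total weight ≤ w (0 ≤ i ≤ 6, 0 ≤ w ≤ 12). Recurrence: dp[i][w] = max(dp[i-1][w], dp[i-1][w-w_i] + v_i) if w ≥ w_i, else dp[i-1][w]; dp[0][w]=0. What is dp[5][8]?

i\w   0   1   2   3   4   5   6   7   8   9  10  11  12
  0   0   0   0   0   0   0   0   0   0   0   0   0   0
  1   0   0   0  10  10  10  10  10  10  10  10  10  10
  2   0   0   0  10  10  10  10  10  10  10  15  15  15
  3   0   0   0  10  10  10  11  11  11  21  21  21  21
  4   0   0   9  10  10  19  19  19  20  21  21  30  30
  5   0   0   9  10  14  19  19  24  24  24  25  30  30
  6   0   0   9  10  14  19  19  24  24  24  25  30  30

24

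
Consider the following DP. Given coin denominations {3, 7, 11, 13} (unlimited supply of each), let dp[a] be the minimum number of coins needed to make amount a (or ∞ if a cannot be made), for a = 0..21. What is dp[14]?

2

 a  0  1  2  3  4  5  6  7  8  9 10 11 12 13 14 15 16 17 18 19 20 21
dp  0  -  -  1  -  -  2  1  -  3  2  1  4  1  2  5  2  3  2  3  2  3
(- denotes ∞ / unreachable)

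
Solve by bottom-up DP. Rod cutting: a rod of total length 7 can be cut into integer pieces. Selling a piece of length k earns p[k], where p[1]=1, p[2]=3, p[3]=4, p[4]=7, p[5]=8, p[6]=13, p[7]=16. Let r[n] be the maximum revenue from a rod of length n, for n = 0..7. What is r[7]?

16

   n    0    1    2    3    4    5    6    7
r[n]    0    1    3    4    7    8   13   16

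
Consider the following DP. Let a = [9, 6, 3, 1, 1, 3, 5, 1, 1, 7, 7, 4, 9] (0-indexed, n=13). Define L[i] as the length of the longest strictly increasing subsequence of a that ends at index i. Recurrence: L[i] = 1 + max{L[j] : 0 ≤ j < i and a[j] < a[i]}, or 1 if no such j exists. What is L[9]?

   i    0    1    2    3    4    5    6    7    8    9   10   11   12
a[i]    9    6    3    1    1    3    5    1    1    7    7    4    9
L[i]    1    1    1    1    1    2    3    1    1    4    4    3    5

4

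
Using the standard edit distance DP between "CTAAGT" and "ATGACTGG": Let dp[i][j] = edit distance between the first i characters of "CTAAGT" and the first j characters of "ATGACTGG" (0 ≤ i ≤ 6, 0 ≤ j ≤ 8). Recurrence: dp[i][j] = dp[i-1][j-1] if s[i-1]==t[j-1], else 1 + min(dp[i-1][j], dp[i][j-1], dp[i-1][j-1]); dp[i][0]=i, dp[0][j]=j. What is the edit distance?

5

   ''  A  T  G  A  C  T  G  G
''  0  1  2  3  4  5  6  7  8
 C  1  1  2  3  4  4  5  6  7
 T  2  2  1  2  3  4  4  5  6
 A  3  2  2  2  2  3  4  5  6
 A  4  3  3  3  2  3  4  5  6
 G  5  4  4  3  3  3  4  4  5
 T  6  5  4  4  4  4  3  4  5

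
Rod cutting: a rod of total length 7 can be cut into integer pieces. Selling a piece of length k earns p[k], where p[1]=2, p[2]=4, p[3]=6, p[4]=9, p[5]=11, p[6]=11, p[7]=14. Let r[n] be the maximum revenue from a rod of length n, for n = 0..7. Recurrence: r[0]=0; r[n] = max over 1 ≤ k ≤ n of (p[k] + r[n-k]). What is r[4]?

9

   n    0    1    2    3    4    5    6    7
r[n]    0    2    4    6    9   11   13   15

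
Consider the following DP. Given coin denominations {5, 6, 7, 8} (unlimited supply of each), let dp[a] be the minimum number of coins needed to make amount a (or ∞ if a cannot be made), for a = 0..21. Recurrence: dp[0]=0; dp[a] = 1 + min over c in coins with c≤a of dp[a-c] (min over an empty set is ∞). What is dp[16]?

 a  0  1  2  3  4  5  6  7  8  9 10 11 12 13 14 15 16 17 18 19 20 21
dp  0  -  -  -  -  1  1  1  1  -  2  2  2  2  2  2  2  3  3  3  3  3
(- denotes ∞ / unreachable)

2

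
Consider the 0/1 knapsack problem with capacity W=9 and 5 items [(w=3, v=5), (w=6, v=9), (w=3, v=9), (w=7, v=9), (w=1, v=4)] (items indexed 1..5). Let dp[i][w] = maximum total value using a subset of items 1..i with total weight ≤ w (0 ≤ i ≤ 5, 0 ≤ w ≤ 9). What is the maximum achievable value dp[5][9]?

18

i\w   0   1   2   3   4   5   6   7   8   9
  0   0   0   0   0   0   0   0   0   0   0
  1   0   0   0   5   5   5   5   5   5   5
  2   0   0   0   5   5   5   9   9   9  14
  3   0   0   0   9   9   9  14  14  14  18
  4   0   0   0   9   9   9  14  14  14  18
  5   0   4   4   9  13  13  14  18  18  18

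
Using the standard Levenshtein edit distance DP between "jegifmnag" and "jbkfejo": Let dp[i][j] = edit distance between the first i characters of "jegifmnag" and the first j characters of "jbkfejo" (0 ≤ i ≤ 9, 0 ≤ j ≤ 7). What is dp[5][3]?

   ''  j  b  k  f  e  j  o
''  0  1  2  3  4  5  6  7
 j  1  0  1  2  3  4  5  6
 e  2  1  1  2  3  3  4  5
 g  3  2  2  2  3  4  4  5
 i  4  3  3  3  3  4  5  5
 f  5  4  4  4  3  4  5  6
 m  6  5  5  5  4  4  5  6
 n  7  6  6  6  5  5  5  6
 a  8  7  7  7  6  6  6  6
 g  9  8  8  8  7  7  7  7

4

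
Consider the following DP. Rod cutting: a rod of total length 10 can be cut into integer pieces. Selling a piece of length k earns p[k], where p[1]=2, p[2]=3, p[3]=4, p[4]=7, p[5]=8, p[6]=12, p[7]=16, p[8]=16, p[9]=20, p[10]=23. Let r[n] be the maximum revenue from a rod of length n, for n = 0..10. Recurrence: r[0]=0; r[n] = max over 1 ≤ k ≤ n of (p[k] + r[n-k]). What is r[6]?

   n    0    1    2    3    4    5    6    7    8    9   10
r[n]    0    2    4    6    8   10   12   16   18   20   23

12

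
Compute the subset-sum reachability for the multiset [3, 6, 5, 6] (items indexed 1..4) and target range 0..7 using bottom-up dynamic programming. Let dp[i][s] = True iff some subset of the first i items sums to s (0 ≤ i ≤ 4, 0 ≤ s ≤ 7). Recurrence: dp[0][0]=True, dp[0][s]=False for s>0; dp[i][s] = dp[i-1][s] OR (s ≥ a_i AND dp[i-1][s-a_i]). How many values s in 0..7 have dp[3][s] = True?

i\s   0   1   2   3   4   5   6   7
  0   T   F   F   F   F   F   F   F
  1   T   F   F   T   F   F   F   F
  2   T   F   F   T   F   F   T   F
  3   T   F   F   T   F   T   T   F
  4   T   F   F   T   F   T   T   F

4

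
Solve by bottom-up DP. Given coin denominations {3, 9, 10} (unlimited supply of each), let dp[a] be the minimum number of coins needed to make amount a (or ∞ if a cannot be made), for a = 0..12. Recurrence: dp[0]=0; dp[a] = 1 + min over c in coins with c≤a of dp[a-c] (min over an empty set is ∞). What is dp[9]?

1

 a  0  1  2  3  4  5  6  7  8  9 10 11 12
dp  0  -  -  1  -  -  2  -  -  1  1  -  2
(- denotes ∞ / unreachable)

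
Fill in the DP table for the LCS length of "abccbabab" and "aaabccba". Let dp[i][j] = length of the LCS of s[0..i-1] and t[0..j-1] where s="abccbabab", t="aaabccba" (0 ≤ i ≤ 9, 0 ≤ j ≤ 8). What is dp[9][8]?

6

   ''  a  a  a  b  c  c  b  a
''  0  0  0  0  0  0  0  0  0
 a  0  1  1  1  1  1  1  1  1
 b  0  1  1  1  2  2  2  2  2
 c  0  1  1  1  2  3  3  3  3
 c  0  1  1  1  2  3  4  4  4
 b  0  1  1  1  2  3  4  5  5
 a  0  1  2  2  2  3  4  5  6
 b  0  1  2  2  3  3  4  5  6
 a  0  1  2  3  3  3  4  5  6
 b  0  1  2  3  4  4  4  5  6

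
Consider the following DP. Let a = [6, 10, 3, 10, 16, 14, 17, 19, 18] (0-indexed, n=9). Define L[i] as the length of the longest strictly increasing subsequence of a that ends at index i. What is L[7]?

   i    0    1    2    3    4    5    6    7    8
a[i]    6   10    3   10   16   14   17   19   18
L[i]    1    2    1    2    3    3    4    5    5

5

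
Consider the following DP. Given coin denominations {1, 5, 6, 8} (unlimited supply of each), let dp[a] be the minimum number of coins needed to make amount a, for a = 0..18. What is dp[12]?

2

 a  0  1  2  3  4  5  6  7  8  9 10 11 12 13 14 15 16 17 18
dp  0  1  2  3  4  1  1  2  1  2  2  2  2  2  2  3  2  3  3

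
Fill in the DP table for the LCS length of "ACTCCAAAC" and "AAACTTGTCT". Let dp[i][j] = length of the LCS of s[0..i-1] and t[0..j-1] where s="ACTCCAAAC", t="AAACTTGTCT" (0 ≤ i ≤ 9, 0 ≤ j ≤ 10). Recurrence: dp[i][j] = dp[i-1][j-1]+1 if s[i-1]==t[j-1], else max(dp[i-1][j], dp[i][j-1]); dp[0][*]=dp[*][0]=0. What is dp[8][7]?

3

   ''  A  A  A  C  T  T  G  T  C  T
''  0  0  0  0  0  0  0  0  0  0  0
 A  0  1  1  1  1  1  1  1  1  1  1
 C  0  1  1  1  2  2  2  2  2  2  2
 T  0  1  1  1  2  3  3  3  3  3  3
 C  0  1  1  1  2  3  3  3  3  4  4
 C  0  1  1  1  2  3  3  3  3  4  4
 A  0  1  2  2  2  3  3  3  3  4  4
 A  0  1  2  3  3  3  3  3  3  4  4
 A  0  1  2  3  3  3  3  3  3  4  4
 C  0  1  2  3  4  4  4  4  4  4  4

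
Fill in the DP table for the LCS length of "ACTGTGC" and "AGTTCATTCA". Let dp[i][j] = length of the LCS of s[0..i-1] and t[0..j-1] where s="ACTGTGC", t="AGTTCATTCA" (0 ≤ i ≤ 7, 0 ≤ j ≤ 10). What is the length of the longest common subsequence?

5

   ''  A  G  T  T  C  A  T  T  C  A
''  0  0  0  0  0  0  0  0  0  0  0
 A  0  1  1  1  1  1  1  1  1  1  1
 C  0  1  1  1  1  2  2  2  2  2  2
 T  0  1  1  2  2  2  2  3  3  3  3
 G  0  1  2  2  2  2  2  3  3  3  3
 T  0  1  2  3  3  3  3  3  4  4  4
 G  0  1  2  3  3  3  3  3  4  4  4
 C  0  1  2  3  3  4  4  4  4  5  5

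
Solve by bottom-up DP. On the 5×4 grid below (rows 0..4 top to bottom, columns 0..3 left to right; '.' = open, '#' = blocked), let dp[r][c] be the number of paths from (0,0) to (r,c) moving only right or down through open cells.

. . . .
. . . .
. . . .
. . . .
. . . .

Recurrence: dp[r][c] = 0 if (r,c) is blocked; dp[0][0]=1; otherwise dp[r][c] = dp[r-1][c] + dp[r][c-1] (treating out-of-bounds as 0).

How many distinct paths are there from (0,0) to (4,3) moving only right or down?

35

r\c   0   1   2   3
  0   1   1   1   1
  1   1   2   3   4
  2   1   3   6  10
  3   1   4  10  20
  4   1   5  15  35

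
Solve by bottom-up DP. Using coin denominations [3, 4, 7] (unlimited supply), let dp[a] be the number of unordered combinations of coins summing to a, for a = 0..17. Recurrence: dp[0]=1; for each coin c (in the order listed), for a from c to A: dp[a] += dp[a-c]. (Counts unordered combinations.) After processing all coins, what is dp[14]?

after  coin     0     1     2     3     4     5     6     7     8     9    10    11    12    13    14    15    16    17
          3     1     0     0     1     0     0     1     0     0     1     0     0     1     0     0     1     0     0
          4     1     0     0     1     1     0     1     1     1     1     1     1     2     1     1     2     2     1
          7     1     0     0     1     1     0     1     2     1     1     2     2     2     2     3     3     3     3

3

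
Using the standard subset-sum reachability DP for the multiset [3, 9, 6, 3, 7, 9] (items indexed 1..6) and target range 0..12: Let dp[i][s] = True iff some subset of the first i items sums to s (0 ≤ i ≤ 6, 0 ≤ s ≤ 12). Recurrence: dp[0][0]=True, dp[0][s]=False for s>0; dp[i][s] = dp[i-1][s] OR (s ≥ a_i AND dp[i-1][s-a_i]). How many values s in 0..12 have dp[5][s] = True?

i\s   0   1   2   3   4   5   6   7   8   9  10  11  12
  0   T   F   F   F   F   F   F   F   F   F   F   F   F
  1   T   F   F   T   F   F   F   F   F   F   F   F   F
  2   T   F   F   T   F   F   F   F   F   T   F   F   T
  3   T   F   F   T   F   F   T   F   F   T   F   F   T
  4   T   F   F   T   F   F   T   F   F   T   F   F   T
  5   T   F   F   T   F   F   T   T   F   T   T   F   T
  6   T   F   F   T   F   F   T   T   F   T   T   F   T

7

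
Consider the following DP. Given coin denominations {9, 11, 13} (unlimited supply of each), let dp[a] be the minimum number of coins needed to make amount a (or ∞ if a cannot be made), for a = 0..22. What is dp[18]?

 a  0  1  2  3  4  5  6  7  8  9 10 11 12 13 14 15 16 17 18 19 20 21 22
dp  0  -  -  -  -  -  -  -  -  1  -  1  -  1  -  -  -  -  2  -  2  -  2
(- denotes ∞ / unreachable)

2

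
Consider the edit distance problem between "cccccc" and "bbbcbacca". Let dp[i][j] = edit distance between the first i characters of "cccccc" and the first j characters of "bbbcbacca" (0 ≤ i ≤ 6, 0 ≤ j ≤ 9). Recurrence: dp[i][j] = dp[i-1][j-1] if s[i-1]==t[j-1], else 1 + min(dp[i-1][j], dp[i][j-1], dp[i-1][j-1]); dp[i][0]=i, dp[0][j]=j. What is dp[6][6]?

   ''  b  b  b  c  b  a  c  c  a
''  0  1  2  3  4  5  6  7  8  9
 c  1  1  2  3  3  4  5  6  7  8
 c  2  2  2  3  3  4  5  5  6  7
 c  3  3  3  3  3  4  5  5  5  6
 c  4  4  4  4  3  4  5  5  5  6
 c  5  5  5  5  4  4  5  5  5  6
 c  6  6  6  6  5  5  5  5  5  6

5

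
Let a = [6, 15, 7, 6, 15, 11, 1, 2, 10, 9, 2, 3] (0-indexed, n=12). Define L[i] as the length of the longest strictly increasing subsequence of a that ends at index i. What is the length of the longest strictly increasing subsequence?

   i    0    1    2    3    4    5    6    7    8    9   10   11
a[i]    6   15    7    6   15   11    1    2   10    9    2    3
L[i]    1    2    2    1    3    3    1    2    3    3    2    3

3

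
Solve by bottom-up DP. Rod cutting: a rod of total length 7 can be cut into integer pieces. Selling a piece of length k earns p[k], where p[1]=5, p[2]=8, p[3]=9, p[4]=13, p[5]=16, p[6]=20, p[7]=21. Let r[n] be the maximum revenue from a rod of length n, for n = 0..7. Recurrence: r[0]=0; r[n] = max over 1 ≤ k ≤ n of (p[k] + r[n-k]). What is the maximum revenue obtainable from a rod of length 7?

35

   n    0    1    2    3    4    5    6    7
r[n]    0    5   10   15   20   25   30   35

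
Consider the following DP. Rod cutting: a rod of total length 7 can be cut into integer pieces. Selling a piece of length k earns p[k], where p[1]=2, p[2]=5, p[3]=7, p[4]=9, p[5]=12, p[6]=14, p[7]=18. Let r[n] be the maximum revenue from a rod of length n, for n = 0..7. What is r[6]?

   n    0    1    2    3    4    5    6    7
r[n]    0    2    5    7   10   12   15   18

15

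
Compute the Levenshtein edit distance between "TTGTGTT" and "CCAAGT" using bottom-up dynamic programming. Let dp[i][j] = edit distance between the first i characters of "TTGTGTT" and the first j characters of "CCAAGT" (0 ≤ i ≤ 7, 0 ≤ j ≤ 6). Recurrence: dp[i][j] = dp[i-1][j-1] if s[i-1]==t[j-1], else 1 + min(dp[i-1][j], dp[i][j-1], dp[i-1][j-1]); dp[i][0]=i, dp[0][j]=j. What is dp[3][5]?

4

   ''  C  C  A  A  G  T
''  0  1  2  3  4  5  6
 T  1  1  2  3  4  5  5
 T  2  2  2  3  4  5  5
 G  3  3  3  3  4  4  5
 T  4  4  4  4  4  5  4
 G  5  5  5  5  5  4  5
 T  6  6  6  6  6  5  4
 T  7  7  7  7  7  6  5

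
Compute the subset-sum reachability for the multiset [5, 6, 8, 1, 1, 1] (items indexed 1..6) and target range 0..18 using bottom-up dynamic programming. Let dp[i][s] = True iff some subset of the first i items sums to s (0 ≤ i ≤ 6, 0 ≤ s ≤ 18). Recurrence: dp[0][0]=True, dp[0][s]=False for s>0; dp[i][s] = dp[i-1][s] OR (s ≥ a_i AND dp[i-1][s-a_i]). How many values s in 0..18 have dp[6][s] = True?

i\s   0   1   2   3   4   5   6   7   8   9  10  11  12  13  14  15  16  17  18
  0   T   F   F   F   F   F   F   F   F   F   F   F   F   F   F   F   F   F   F
  1   T   F   F   F   F   T   F   F   F   F   F   F   F   F   F   F   F   F   F
  2   T   F   F   F   F   T   T   F   F   F   F   T   F   F   F   F   F   F   F
  3   T   F   F   F   F   T   T   F   T   F   F   T   F   T   T   F   F   F   F
  4   T   T   F   F   F   T   T   T   T   T   F   T   T   T   T   T   F   F   F
  5   T   T   T   F   F   T   T   T   T   T   T   T   T   T   T   T   T   F   F
  6   T   T   T   T   F   T   T   T   T   T   T   T   T   T   T   T   T   T   F

17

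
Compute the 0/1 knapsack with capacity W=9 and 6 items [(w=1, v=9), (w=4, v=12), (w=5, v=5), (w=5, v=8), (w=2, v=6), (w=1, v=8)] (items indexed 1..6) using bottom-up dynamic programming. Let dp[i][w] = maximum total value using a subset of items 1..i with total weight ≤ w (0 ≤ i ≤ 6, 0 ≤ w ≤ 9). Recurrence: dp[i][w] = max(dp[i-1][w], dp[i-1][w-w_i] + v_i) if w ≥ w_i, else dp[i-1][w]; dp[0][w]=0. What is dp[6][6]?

29

i\w   0   1   2   3   4   5   6   7   8   9
  0   0   0   0   0   0   0   0   0   0   0
  1   0   9   9   9   9   9   9   9   9   9
  2   0   9   9   9  12  21  21  21  21  21
  3   0   9   9   9  12  21  21  21  21  21
  4   0   9   9   9  12  21  21  21  21  21
  5   0   9   9  15  15  21  21  27  27  27
  6   0   9  17  17  23  23  29  29  35  35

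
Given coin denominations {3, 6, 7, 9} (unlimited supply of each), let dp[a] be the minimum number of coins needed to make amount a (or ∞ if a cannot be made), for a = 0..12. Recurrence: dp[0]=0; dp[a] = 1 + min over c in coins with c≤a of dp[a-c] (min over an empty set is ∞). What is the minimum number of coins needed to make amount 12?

 a  0  1  2  3  4  5  6  7  8  9 10 11 12
dp  0  -  -  1  -  -  1  1  -  1  2  -  2
(- denotes ∞ / unreachable)

2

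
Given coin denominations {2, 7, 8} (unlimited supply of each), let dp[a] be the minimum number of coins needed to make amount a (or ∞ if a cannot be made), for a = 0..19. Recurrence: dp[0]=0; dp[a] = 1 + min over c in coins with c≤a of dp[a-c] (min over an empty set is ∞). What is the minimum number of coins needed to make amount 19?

4

 a  0  1  2  3  4  5  6  7  8  9 10 11 12 13 14 15 16 17 18 19
dp  0  -  1  -  2  -  3  1  1  2  2  3  3  4  2  2  2  3  3  4
(- denotes ∞ / unreachable)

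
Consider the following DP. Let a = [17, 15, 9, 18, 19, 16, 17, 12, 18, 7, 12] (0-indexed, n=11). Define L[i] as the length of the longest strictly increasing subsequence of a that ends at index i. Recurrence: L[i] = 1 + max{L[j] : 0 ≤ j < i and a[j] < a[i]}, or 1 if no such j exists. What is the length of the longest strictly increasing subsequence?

   i    0    1    2    3    4    5    6    7    8    9   10
a[i]   17   15    9   18   19   16   17   12   18    7   12
L[i]    1    1    1    2    3    2    3    2    4    1    2

4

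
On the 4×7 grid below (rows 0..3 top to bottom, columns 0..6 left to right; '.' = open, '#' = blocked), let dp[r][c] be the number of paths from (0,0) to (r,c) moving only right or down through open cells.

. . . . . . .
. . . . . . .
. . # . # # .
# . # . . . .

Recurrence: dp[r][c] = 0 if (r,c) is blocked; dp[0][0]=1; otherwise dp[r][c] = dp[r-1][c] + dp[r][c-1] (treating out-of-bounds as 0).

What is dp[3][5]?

4

r\c   0   1   2   3   4   5   6
  0   1   1   1   1   1   1   1
  1   1   2   3   4   5   6   7
  2   1   3   0   4   0   0   7
  3   0   3   0   4   4   4  11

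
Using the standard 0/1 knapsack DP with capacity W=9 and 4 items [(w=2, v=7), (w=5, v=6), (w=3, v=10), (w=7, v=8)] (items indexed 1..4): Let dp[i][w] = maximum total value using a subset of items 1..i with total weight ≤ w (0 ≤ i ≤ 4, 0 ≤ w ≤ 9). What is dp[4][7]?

i\w   0   1   2   3   4   5   6   7   8   9
  0   0   0   0   0   0   0   0   0   0   0
  1   0   0   7   7   7   7   7   7   7   7
  2   0   0   7   7   7   7   7  13  13  13
  3   0   0   7  10  10  17  17  17  17  17
  4   0   0   7  10  10  17  17  17  17  17

17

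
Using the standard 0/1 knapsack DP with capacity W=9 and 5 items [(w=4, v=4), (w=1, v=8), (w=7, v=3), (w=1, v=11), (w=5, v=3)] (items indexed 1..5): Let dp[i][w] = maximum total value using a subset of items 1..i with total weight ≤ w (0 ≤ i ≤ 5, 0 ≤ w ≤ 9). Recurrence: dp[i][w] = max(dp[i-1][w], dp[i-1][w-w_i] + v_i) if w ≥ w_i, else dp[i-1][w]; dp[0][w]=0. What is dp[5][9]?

i\w   0   1   2   3   4   5   6   7   8   9
  0   0   0   0   0   0   0   0   0   0   0
  1   0   0   0   0   4   4   4   4   4   4
  2   0   8   8   8   8  12  12  12  12  12
  3   0   8   8   8   8  12  12  12  12  12
  4   0  11  19  19  19  19  23  23  23  23
  5   0  11  19  19  19  19  23  23  23  23

23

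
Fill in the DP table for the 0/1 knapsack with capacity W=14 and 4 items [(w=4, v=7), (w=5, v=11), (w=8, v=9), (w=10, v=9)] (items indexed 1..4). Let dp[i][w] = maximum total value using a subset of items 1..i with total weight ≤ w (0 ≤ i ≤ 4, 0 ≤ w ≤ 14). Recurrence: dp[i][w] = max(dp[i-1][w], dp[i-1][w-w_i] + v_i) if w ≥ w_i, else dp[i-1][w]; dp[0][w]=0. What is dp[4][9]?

i\w   0   1   2   3   4   5   6   7   8   9  10  11  12  13  14
  0   0   0   0   0   0   0   0   0   0   0   0   0   0   0   0
  1   0   0   0   0   7   7   7   7   7   7   7   7   7   7   7
  2   0   0   0   0   7  11  11  11  11  18  18  18  18  18  18
  3   0   0   0   0   7  11  11  11  11  18  18  18  18  20  20
  4   0   0   0   0   7  11  11  11  11  18  18  18  18  20  20

18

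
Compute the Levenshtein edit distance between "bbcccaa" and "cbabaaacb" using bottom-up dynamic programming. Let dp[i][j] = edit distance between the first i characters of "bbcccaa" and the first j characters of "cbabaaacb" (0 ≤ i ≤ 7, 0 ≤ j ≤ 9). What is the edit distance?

6

   ''  c  b  a  b  a  a  a  c  b
''  0  1  2  3  4  5  6  7  8  9
 b  1  1  1  2  3  4  5  6  7  8
 b  2  2  1  2  2  3  4  5  6  7
 c  3  2  2  2  3  3  4  5  5  6
 c  4  3  3  3  3  4  4  5  5  6
 c  5  4  4  4  4  4  5  5  5  6
 a  6  5  5  4  5  4  4  5  6  6
 a  7  6  6  5  5  5  4  4  5  6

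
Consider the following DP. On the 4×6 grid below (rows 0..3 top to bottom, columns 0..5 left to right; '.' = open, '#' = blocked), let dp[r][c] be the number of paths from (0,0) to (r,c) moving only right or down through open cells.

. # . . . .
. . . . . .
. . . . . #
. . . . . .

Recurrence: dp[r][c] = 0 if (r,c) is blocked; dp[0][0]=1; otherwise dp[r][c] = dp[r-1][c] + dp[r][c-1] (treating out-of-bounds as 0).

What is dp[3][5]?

15

r\c   0   1   2   3   4   5
  0   1   0   0   0   0   0
  1   1   1   1   1   1   1
  2   1   2   3   4   5   0
  3   1   3   6  10  15  15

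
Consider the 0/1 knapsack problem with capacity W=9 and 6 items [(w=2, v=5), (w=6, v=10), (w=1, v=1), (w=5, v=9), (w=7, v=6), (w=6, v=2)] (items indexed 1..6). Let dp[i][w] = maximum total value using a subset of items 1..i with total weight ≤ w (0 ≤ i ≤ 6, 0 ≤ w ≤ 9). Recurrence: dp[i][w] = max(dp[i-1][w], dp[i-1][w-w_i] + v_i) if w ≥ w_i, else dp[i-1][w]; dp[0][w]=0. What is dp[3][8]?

15

i\w   0   1   2   3   4   5   6   7   8   9
  0   0   0   0   0   0   0   0   0   0   0
  1   0   0   5   5   5   5   5   5   5   5
  2   0   0   5   5   5   5  10  10  15  15
  3   0   1   5   6   6   6  10  11  15  16
  4   0   1   5   6   6   9  10  14  15  16
  5   0   1   5   6   6   9  10  14  15  16
  6   0   1   5   6   6   9  10  14  15  16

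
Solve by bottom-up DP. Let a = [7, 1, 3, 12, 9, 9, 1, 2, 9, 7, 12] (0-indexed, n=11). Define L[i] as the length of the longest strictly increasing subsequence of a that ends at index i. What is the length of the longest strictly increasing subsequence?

   i    0    1    2    3    4    5    6    7    8    9   10
a[i]    7    1    3   12    9    9    1    2    9    7   12
L[i]    1    1    2    3    3    3    1    2    3    3    4

4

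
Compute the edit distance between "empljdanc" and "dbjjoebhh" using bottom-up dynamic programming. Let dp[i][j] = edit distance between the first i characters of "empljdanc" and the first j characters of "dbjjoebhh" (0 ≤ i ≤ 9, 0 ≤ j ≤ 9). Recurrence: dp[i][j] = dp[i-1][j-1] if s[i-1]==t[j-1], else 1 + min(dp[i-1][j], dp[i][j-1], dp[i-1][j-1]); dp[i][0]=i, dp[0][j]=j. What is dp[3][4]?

   ''  d  b  j  j  o  e  b  h  h
''  0  1  2  3  4  5  6  7  8  9
 e  1  1  2  3  4  5  5  6  7  8
 m  2  2  2  3  4  5  6  6  7  8
 p  3  3  3  3  4  5  6  7  7  8
 l  4  4  4  4  4  5  6  7  8  8
 j  5  5  5  4  4  5  6  7  8  9
 d  6  5  6  5  5  5  6  7  8  9
 a  7  6  6  6  6  6  6  7  8  9
 n  8  7  7  7  7  7  7  7  8  9
 c  9  8  8  8  8  8  8  8  8  9

4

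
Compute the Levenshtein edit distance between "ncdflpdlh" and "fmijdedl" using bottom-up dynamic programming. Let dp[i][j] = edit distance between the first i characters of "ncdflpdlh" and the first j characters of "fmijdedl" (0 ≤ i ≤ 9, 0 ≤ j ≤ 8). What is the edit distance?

   ''  f  m  i  j  d  e  d  l
''  0  1  2  3  4  5  6  7  8
 n  1  1  2  3  4  5  6  7  8
 c  2  2  2  3  4  5  6  7  8
 d  3  3  3  3  4  4  5  6  7
 f  4  3  4  4  4  5  5  6  7
 l  5  4  4  5  5  5  6  6  6
 p  6  5  5  5  6  6  6  7  7
 d  7  6  6  6  6  6  7  6  7
 l  8  7  7  7  7  7  7  7  6
 h  9  8  8  8  8  8  8  8  7

7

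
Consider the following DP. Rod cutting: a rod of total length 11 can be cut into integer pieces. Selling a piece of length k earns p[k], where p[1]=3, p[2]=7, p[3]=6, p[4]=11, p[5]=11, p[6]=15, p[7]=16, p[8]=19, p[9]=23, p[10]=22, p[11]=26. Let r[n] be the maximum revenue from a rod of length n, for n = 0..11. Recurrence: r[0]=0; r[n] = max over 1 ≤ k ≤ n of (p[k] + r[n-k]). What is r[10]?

35

   n    0    1    2    3    4    5    6    7    8    9   10   11
r[n]    0    3    7   10   14   17   21   24   28   31   35   38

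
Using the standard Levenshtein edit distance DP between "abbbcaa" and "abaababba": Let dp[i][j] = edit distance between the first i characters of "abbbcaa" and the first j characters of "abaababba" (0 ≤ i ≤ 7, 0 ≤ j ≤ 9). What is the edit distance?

   ''  a  b  a  a  b  a  b  b  a
''  0  1  2  3  4  5  6  7  8  9
 a  1  0  1  2  3  4  5  6  7  8
 b  2  1  0  1  2  3  4  5  6  7
 b  3  2  1  1  2  2  3  4  5  6
 b  4  3  2  2  2  2  3  3  4  5
 c  5  4  3  3  3  3  3  4  4  5
 a  6  5  4  3  3  4  3  4  5  4
 a  7  6  5  4  3  4  4  4  5  5

5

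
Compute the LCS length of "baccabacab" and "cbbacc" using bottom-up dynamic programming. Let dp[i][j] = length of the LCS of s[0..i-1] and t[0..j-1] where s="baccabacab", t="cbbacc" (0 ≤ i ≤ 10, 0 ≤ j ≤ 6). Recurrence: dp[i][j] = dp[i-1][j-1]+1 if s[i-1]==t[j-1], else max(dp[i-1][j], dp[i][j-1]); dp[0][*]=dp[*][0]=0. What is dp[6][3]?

2

   ''  c  b  b  a  c  c
''  0  0  0  0  0  0  0
 b  0  0  1  1  1  1  1
 a  0  0  1  1  2  2  2
 c  0  1  1  1  2  3  3
 c  0  1  1  1  2  3  4
 a  0  1  1  1  2  3  4
 b  0  1  2  2  2  3  4
 a  0  1  2  2  3  3  4
 c  0  1  2  2  3  4  4
 a  0  1  2  2  3  4  4
 b  0  1  2  3  3  4  4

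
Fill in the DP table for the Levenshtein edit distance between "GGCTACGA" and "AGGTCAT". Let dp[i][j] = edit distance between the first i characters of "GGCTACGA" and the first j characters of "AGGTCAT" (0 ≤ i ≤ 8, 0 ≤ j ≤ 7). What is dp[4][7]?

   ''  A  G  G  T  C  A  T
''  0  1  2  3  4  5  6  7
 G  1  1  1  2  3  4  5  6
 G  2  2  1  1  2  3  4  5
 C  3  3  2  2  2  2  3  4
 T  4  4  3  3  2  3  3  3
 A  5  4  4  4  3  3  3  4
 C  6  5  5  5  4  3  4  4
 G  7  6  5  5  5  4  4  5
 A  8  7  6  6  6  5  4  5

3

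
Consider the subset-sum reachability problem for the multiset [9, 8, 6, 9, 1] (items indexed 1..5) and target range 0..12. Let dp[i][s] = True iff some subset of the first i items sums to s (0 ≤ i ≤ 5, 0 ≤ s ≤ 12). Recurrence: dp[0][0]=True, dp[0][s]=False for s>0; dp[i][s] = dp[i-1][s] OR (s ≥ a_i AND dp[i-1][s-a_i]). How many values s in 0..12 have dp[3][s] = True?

4

i\s   0   1   2   3   4   5   6   7   8   9  10  11  12
  0   T   F   F   F   F   F   F   F   F   F   F   F   F
  1   T   F   F   F   F   F   F   F   F   T   F   F   F
  2   T   F   F   F   F   F   F   F   T   T   F   F   F
  3   T   F   F   F   F   F   T   F   T   T   F   F   F
  4   T   F   F   F   F   F   T   F   T   T   F   F   F
  5   T   T   F   F   F   F   T   T   T   T   T   F   F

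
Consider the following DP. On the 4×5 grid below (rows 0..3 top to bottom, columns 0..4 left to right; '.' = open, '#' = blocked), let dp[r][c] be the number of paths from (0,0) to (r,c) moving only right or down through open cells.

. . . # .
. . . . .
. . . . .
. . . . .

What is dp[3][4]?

31

r\c   0   1   2   3   4
  0   1   1   1   0   0
  1   1   2   3   3   3
  2   1   3   6   9  12
  3   1   4  10  19  31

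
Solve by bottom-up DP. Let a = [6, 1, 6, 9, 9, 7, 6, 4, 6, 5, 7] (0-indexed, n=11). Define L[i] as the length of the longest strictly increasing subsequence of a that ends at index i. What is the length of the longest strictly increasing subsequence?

   i    0    1    2    3    4    5    6    7    8    9   10
a[i]    6    1    6    9    9    7    6    4    6    5    7
L[i]    1    1    2    3    3    3    2    2    3    3    4

4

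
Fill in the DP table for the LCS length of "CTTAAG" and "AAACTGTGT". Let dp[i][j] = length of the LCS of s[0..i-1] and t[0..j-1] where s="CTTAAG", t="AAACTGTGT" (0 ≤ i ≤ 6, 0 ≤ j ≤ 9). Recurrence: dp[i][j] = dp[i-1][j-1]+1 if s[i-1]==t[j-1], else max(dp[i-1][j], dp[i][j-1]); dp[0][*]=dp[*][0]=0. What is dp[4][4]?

1

   ''  A  A  A  C  T  G  T  G  T
''  0  0  0  0  0  0  0  0  0  0
 C  0  0  0  0  1  1  1  1  1  1
 T  0  0  0  0  1  2  2  2  2  2
 T  0  0  0  0  1  2  2  3  3  3
 A  0  1  1  1  1  2  2  3  3  3
 A  0  1  2  2  2  2  2  3  3  3
 G  0  1  2  2  2  2  3  3  4  4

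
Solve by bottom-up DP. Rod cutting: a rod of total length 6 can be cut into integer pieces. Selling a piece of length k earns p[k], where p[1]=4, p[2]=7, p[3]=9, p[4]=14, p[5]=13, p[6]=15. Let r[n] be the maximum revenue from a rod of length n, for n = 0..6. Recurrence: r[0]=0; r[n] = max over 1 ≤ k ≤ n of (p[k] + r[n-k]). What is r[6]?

24

   n    0    1    2    3    4    5    6
r[n]    0    4    8   12   16   20   24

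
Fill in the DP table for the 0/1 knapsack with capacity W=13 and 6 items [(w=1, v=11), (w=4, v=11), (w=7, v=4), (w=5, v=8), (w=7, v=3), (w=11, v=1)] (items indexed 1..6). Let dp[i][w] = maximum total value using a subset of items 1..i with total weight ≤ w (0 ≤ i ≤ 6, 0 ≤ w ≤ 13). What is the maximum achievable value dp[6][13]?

30

i\w   0   1   2   3   4   5   6   7   8   9  10  11  12  13
  0   0   0   0   0   0   0   0   0   0   0   0   0   0   0
  1   0  11  11  11  11  11  11  11  11  11  11  11  11  11
  2   0  11  11  11  11  22  22  22  22  22  22  22  22  22
  3   0  11  11  11  11  22  22  22  22  22  22  22  26  26
  4   0  11  11  11  11  22  22  22  22  22  30  30  30  30
  5   0  11  11  11  11  22  22  22  22  22  30  30  30  30
  6   0  11  11  11  11  22  22  22  22  22  30  30  30  30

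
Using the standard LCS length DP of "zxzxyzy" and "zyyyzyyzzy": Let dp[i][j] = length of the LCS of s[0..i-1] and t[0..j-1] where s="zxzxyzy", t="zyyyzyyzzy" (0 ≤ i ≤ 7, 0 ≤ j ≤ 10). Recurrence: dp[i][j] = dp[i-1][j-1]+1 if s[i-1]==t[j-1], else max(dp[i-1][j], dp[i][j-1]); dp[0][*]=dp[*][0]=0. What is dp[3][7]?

2

   ''  z  y  y  y  z  y  y  z  z  y
''  0  0  0  0  0  0  0  0  0  0  0
 z  0  1  1  1  1  1  1  1  1  1  1
 x  0  1  1  1  1  1  1  1  1  1  1
 z  0  1  1  1  1  2  2  2  2  2  2
 x  0  1  1  1  1  2  2  2  2  2  2
 y  0  1  2  2  2  2  3  3  3  3  3
 z  0  1  2  2  2  3  3  3  4  4  4
 y  0  1  2  3  3  3  4  4  4  4  5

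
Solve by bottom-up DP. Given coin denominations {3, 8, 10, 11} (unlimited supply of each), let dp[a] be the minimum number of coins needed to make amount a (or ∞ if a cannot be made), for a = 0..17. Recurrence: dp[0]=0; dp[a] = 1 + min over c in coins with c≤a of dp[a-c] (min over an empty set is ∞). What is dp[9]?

 a  0  1  2  3  4  5  6  7  8  9 10 11 12 13 14 15 16 17
dp  0  -  -  1  -  -  2  -  1  3  1  1  4  2  2  5  2  3
(- denotes ∞ / unreachable)

3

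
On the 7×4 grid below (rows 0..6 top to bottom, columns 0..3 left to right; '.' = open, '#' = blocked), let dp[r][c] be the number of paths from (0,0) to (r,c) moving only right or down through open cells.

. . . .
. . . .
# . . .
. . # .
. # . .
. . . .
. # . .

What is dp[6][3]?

r\c   0   1   2   3
  0   1   1   1   1
  1   1   2   3   4
  2   0   2   5   9
  3   0   2   0   9
  4   0   0   0   9
  5   0   0   0   9
  6   0   0   0   9

9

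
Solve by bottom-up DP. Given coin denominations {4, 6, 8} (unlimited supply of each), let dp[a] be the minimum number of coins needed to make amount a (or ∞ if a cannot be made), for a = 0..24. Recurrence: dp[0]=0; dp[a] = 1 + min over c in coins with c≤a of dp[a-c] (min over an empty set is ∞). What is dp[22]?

 a  0  1  2  3  4  5  6  7  8  9 10 11 12 13 14 15 16 17 18 19 20 21 22 23 24
dp  0  -  -  -  1  -  1  -  1  -  2  -  2  -  2  -  2  -  3  -  3  -  3  -  3
(- denotes ∞ / unreachable)

3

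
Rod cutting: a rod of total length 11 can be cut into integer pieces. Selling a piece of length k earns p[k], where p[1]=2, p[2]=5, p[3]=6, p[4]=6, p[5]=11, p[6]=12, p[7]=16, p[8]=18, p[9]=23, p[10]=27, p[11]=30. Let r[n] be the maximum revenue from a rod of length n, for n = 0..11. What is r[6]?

15

   n    0    1    2    3    4    5    6    7    8    9   10   11
r[n]    0    2    5    7   10   12   15   17   20   23   27   30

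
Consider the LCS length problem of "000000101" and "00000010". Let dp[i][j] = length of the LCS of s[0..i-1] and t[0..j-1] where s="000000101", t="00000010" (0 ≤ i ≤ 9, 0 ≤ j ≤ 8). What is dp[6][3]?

   ''  0  0  0  0  0  0  1  0
''  0  0  0  0  0  0  0  0  0
 0  0  1  1  1  1  1  1  1  1
 0  0  1  2  2  2  2  2  2  2
 0  0  1  2  3  3  3  3  3  3
 0  0  1  2  3  4  4  4  4  4
 0  0  1  2  3  4  5  5  5  5
 0  0  1  2  3  4  5  6  6  6
 1  0  1  2  3  4  5  6  7  7
 0  0  1  2  3  4  5  6  7  8
 1  0  1  2  3  4  5  6  7  8

3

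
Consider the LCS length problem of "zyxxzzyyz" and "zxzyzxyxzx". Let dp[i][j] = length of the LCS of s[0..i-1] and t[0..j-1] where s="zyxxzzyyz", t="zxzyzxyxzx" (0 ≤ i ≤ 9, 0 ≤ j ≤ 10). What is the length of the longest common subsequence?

   ''  z  x  z  y  z  x  y  x  z  x
''  0  0  0  0  0  0  0  0  0  0  0
 z  0  1  1  1  1  1  1  1  1  1  1
 y  0  1  1  1  2  2  2  2  2  2  2
 x  0  1  2  2  2  2  3  3  3  3  3
 x  0  1  2  2  2  2  3  3  4  4  4
 z  0  1  2  3  3  3  3  3  4  5  5
 z  0  1  2  3  3  4  4  4  4  5  5
 y  0  1  2  3  4  4  4  5  5  5  5
 y  0  1  2  3  4  4  4  5  5  5  5
 z  0  1  2  3  4  5  5  5  5  6  6

6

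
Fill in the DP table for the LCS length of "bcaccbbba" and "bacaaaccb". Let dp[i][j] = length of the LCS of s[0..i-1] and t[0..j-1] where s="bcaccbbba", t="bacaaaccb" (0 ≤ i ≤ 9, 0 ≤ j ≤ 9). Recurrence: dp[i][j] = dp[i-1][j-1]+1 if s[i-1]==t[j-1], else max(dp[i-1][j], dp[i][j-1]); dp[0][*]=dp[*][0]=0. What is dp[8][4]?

3

   ''  b  a  c  a  a  a  c  c  b
''  0  0  0  0  0  0  0  0  0  0
 b  0  1  1  1  1  1  1  1  1  1
 c  0  1  1  2  2  2  2  2  2  2
 a  0  1  2  2  3  3  3  3  3  3
 c  0  1  2  3  3  3  3  4  4  4
 c  0  1  2  3  3  3  3  4  5  5
 b  0  1  2  3  3  3  3  4  5  6
 b  0  1  2  3  3  3  3  4  5  6
 b  0  1  2  3  3  3  3  4  5  6
 a  0  1  2  3  4  4  4  4  5  6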